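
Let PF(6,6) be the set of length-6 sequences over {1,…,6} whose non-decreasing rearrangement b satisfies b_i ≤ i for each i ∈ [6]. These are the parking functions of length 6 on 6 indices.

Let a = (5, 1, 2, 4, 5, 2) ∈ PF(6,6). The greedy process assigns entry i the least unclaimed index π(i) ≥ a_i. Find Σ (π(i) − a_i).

Σπ = 21 ({1..6} each once); Σa = 5+1+2+4+5+2 = 19; disp = 21−19 = 2.

2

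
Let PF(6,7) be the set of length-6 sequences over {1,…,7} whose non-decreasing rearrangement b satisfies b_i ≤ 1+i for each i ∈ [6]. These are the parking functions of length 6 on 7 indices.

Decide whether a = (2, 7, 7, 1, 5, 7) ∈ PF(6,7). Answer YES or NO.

NO

Order a: b = (1, 2, 5, 7, 7, 7).
  b_1=1 ≤ 2
  b_2=2 ≤ 3
  b_3=5 > 4
  fails at i=3 ⇒ NO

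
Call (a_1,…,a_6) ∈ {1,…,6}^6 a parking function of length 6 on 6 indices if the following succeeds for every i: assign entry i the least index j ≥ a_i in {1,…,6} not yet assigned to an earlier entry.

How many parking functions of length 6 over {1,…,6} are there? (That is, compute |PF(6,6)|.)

|PF| = (7−6)·7^(6−1) = 1 · 16807 = 16807 [KW]
Example (4,1,1,5,3,5) → sorted (1,1,3,4,5,5): b_i ≤ i ∀i, a PF.

16807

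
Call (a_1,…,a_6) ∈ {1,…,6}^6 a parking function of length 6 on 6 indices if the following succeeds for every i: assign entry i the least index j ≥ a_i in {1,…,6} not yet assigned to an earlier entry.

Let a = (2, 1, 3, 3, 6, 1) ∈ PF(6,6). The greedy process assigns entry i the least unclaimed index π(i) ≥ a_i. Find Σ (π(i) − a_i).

5

Σπ = 21 ({1..6} each once); Σa = 2+1+3+3+6+1 = 16; disp = 21−16 = 5.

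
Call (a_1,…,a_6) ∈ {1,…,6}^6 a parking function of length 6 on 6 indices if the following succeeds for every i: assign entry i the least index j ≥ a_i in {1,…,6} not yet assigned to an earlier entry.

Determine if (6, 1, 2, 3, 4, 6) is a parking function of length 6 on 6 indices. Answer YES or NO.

NO

Order a: b = (1, 2, 3, 4, 6, 6).
  b_1=1 ≤ 1
  b_2=2 ≤ 2
  b_3=3 ≤ 3
  b_4=4 ≤ 4
  b_5=6 > 5
  fails at i=5 ⇒ NO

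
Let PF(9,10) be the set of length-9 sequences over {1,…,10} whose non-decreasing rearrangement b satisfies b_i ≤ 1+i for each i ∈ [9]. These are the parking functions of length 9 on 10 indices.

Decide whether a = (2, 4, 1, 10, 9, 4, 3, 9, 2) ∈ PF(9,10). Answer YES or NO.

Order a: b = (1, 2, 2, 3, 4, 4, 9, 9, 10).
  b_1=1 ≤ 2
  b_2=2 ≤ 3
  b_3=2 ≤ 4
  b_4=3 ≤ 5
  b_5=4 ≤ 6
  b_6=4 ≤ 7
  b_7=9 > 8
  fails at i=7 ⇒ NO

NO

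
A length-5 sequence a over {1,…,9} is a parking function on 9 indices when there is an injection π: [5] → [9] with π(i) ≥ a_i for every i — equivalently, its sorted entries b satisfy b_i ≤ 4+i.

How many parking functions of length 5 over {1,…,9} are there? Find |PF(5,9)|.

|PF(5,9)| = (10−5)·10^(5−1) = 5 · 10000 = 50000 (Konheim–Weiss)
One tuple (1,1,3,7,4) → sorted (1,1,3,4,7): b_i ≤ 4+i ∀i, a PF.

50000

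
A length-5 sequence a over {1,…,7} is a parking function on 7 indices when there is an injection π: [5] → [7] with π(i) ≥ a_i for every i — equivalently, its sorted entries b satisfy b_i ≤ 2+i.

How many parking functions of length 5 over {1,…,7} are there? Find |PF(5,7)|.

|PF(5,7)| = (7+1−5)·(7+1)^{5−1} = 3·4096 = 12288 (Konheim–Weiss)
Check (3,3,1,5,1) → sorted (1,1,3,3,5): b_i ≤ 2+i ∀i, a PF.

12288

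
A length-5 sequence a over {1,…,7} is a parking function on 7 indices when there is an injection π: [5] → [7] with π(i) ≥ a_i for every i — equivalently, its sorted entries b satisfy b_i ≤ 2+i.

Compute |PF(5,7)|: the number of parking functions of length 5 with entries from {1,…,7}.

12288

Count = 3·8^4 = 3·4096 = 12288 (Pollak)
Check (4,4,2,1,6) → sorted (1,2,4,4,6): b_i ≤ 2+i ∀i, a PF.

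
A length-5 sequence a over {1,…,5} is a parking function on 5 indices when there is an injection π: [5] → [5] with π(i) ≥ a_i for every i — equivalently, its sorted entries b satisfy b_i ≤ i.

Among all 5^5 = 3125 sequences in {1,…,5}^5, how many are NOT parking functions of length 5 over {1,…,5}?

Count = (5−5+1)·(5+1)^(5−1) = 1·1296 = 1296 (Konheim–Weiss)
Check (3,2,5,4,5) → sorted (2,3,4,5,5): b_1=2>1, not a PF.
Total 3125; non-PF = 3125−1296 = 1829

1829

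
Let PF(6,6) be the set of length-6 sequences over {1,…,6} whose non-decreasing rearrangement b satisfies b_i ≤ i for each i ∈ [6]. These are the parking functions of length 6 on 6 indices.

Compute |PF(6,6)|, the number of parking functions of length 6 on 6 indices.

16807

|PF| = (6−6+1)·(6+1)^(6−1) = 1 · 16807 = 16807 [KW]
One tuple (3,1,5,5,4,1) → sorted (1,1,3,4,5,5): b_i ≤ i ∀i, a PF.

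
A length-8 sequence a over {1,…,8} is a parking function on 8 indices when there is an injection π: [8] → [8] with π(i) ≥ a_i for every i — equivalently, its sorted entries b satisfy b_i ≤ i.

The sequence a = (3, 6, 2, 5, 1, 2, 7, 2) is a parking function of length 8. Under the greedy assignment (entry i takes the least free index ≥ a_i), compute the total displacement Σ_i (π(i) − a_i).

8

Σπ(i) = 1+…+8 = 36; Σa = 3+6+2+5+1+2+7+2 = 28; disp = 36−28 = 8.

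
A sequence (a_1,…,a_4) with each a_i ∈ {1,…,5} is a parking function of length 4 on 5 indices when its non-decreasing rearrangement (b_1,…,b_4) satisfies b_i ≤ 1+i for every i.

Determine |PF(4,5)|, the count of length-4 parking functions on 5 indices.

432

|PF(4,5)| = (5−4+1)·(5+1)^(4−1) = 2·216 = 432 (Pollak)
Check (1,4,2,1) → sorted (1,1,2,4): b_i ≤ 1+i ∀i, a PF.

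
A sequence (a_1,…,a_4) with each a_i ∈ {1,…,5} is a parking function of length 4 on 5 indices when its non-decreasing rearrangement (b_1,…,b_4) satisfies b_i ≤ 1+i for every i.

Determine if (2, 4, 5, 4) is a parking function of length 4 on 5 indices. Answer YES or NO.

Rearranged: b = (2, 4, 4, 5).
  b_1=2 ≤ 2
  b_2=4 > 3
  fails at i=2 ⇒ NO

NO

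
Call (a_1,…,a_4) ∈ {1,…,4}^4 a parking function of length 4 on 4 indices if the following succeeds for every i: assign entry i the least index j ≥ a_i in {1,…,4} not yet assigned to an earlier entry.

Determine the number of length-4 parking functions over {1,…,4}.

125

Count = (4+1−4)·(4+1)^{4−1} = 1×125 = 125 (Konheim–Weiss)
Check (1,2,1,1) → sorted (1,1,1,2): b_i ≤ i ∀i, a PF.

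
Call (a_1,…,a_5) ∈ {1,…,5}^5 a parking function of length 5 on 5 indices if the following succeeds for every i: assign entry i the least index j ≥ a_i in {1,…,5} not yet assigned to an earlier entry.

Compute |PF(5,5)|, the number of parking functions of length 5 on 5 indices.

|PF| = (5+1−5)·(5+1)^{5−1} = 1×1296 = 1296 (Pollak)
Check (1,1,4,1,1) → sorted (1,1,1,1,4): b_i ≤ i ∀i, a PF.

1296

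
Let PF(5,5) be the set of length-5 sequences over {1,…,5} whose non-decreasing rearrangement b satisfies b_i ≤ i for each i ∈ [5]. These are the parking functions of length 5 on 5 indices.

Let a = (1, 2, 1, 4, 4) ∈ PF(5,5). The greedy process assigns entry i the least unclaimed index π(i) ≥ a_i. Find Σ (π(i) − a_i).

Σπ = 15 ({1..5} each once); Σa = 1+2+1+4+4 = 12; disp = 15−12 = 3.

3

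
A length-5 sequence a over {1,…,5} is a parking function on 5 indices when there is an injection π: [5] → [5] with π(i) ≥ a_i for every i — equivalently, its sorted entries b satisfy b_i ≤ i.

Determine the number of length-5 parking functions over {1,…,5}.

#PF = (6−5)·6^(5−1) = 1×1296 = 1296 (Pollak)
One tuple (5,2,2,1,4) → sorted (1,2,2,4,5): b_i ≤ i ∀i, a PF.

1296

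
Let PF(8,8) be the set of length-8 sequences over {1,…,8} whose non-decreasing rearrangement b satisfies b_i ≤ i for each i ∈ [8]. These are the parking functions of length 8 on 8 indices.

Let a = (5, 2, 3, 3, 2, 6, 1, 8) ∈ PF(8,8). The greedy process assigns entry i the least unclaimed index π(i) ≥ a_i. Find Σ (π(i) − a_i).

Σπ = 36 ({1..8} each once); Σa = 5+2+3+3+2+6+1+8 = 30; disp = 36−30 = 6.

6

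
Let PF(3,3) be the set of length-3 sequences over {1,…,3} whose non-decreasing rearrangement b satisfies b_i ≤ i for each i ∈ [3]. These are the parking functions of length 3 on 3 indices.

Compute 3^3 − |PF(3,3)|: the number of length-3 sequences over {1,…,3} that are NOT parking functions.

11

|PF(3,3)| = (4−3)·4^(3−1) = 1 · 16 = 16 [KW]
One tuple (3,2,3) → sorted (2,3,3): b_1=2>1, not a PF.
3^3 − 16 = 27 − 16 = 11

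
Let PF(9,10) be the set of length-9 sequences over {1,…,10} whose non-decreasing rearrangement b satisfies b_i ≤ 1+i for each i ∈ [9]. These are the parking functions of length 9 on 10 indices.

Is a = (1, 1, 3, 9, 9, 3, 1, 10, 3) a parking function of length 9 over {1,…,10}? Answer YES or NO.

Rearranged: b = (1, 1, 1, 3, 3, 3, 9, 9, 10).
  b_1=1 ≤ 2
  b_2=1 ≤ 3
  b_3=1 ≤ 4
  b_4=3 ≤ 5
  b_5=3 ≤ 6
  b_6=3 ≤ 7
  b_7=9 > 8
  fails at i=7 ⇒ NO

NO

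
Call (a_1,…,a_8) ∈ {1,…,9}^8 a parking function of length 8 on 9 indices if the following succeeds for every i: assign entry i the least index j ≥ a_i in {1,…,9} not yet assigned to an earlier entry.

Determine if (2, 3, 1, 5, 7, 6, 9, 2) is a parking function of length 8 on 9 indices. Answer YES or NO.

Order a: b = (1, 2, 2, 3, 5, 6, 7, 9).
  b_1=1 ≤ 2
  b_2=2 ≤ 3
  b_3=2 ≤ 4
  b_4=3 ≤ 5
  b_5=5 ≤ 6
  b_6=6 ≤ 7
  b_7=7 ≤ 8
  b_8=9 ≤ 9
All bounds hold ⇒ YES

YES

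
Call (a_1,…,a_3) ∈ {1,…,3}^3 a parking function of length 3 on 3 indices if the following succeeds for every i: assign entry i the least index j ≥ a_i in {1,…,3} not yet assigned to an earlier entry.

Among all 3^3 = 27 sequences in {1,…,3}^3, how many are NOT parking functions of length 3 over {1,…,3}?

11

Count = (4−3)·4^(3−1) = 1·16 = 16 [KW]
E.g. (3,3,3) → sorted (3,3,3): b_1=3>1, not a PF.
3^3 − 16 = 27 − 16 = 11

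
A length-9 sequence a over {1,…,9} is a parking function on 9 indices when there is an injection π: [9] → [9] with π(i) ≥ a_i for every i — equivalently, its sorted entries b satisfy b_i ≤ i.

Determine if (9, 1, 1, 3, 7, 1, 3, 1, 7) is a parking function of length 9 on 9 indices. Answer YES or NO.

YES

Sorted: b = (1, 1, 1, 1, 3, 3, 7, 7, 9).
  b_1=1 ≤ 1
  b_2=1 ≤ 2
  b_3=1 ≤ 3
  b_4=1 ≤ 4
  b_5=3 ≤ 5
  b_6=3 ≤ 6
  b_7=7 ≤ 7
  b_8=7 ≤ 8
  b_9=9 ≤ 9
All bounds hold ⇒ YES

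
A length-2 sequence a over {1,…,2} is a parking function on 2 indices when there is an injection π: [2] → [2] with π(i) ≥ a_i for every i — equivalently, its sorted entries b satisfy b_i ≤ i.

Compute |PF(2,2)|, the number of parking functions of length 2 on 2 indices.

3

Count = (3−2)·3^(2−1) = 1 · 3 = 3
One tuple (2,1) → sorted (1,2): b_i ≤ i ∀i, a PF.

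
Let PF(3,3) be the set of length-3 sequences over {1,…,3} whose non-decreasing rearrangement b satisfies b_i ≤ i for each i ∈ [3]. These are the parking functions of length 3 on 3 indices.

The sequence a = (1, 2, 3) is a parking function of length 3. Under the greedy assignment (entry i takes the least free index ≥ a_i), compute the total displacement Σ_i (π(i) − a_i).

0

Σπ = 6 ({1..3} each once); Σa = 1+2+3 = 6; disp = 6−6 = 0.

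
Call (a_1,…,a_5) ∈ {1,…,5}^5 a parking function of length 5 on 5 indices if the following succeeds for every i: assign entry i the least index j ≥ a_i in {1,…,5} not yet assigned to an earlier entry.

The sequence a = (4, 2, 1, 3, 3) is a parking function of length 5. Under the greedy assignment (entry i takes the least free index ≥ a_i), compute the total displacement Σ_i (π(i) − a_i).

Σπ = 15 ({1..5} each once); Σa = 4+2+1+3+3 = 13; disp = 15−13 = 2.

2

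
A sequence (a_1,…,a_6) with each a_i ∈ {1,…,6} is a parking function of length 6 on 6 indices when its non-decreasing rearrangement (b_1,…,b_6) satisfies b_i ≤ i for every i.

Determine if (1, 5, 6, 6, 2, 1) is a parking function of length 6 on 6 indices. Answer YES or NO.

Order a: b = (1, 1, 2, 5, 6, 6).
  b_1=1 ≤ 1
  b_2=1 ≤ 2
  b_3=2 ≤ 3
  b_4=5 > 4
  fails at i=4 ⇒ NO

NO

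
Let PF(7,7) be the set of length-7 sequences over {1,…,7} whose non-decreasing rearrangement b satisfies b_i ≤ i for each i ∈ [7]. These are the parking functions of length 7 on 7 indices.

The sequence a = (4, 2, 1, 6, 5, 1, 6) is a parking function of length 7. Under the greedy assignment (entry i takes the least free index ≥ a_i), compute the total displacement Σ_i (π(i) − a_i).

Σπ = 28 ({1..7} each once); Σa = 4+2+1+6+5+1+6 = 25; disp = 28−25 = 3.

3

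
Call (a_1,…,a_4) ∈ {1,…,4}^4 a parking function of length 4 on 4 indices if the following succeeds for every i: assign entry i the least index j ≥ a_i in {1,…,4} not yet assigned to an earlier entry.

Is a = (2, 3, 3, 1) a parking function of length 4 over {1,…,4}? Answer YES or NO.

Order a: b = (1, 2, 3, 3).
  b_1=1 ≤ 1
  b_2=2 ≤ 2
  b_3=3 ≤ 3
  b_4=3 ≤ 4
All bounds hold ⇒ YES

YES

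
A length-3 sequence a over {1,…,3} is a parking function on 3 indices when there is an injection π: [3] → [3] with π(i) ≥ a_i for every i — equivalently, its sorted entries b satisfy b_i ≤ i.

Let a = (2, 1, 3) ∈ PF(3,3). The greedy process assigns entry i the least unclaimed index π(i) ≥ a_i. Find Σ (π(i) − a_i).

0

Σπ(i) = 1+…+3 = 6; Σa = 2+1+3 = 6; disp = 6−6 = 0.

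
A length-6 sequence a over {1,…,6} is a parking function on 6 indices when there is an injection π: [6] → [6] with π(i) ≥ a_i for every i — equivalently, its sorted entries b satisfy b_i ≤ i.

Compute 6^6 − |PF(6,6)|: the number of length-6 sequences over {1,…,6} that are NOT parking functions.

29849

|PF| = (6+1−6)·(6+1)^{6−1} = 1·16807 = 16807 (Pollak)
One tuple (5,6,1,6,4,5) → sorted (1,4,5,5,6,6): b_2=4>2, not a PF.
Total 46656; non-PF = 46656−16807 = 29849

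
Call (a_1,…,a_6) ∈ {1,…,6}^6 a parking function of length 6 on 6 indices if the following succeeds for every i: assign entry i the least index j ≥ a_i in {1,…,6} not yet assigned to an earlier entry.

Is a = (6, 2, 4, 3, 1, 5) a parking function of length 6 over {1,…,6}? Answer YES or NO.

Sorted: b = (1, 2, 3, 4, 5, 6).
  b_1=1 ≤ 1
  b_2=2 ≤ 2
  b_3=3 ≤ 3
  b_4=4 ≤ 4
  b_5=5 ≤ 5
  b_6=6 ≤ 6
All bounds hold ⇒ YES

YES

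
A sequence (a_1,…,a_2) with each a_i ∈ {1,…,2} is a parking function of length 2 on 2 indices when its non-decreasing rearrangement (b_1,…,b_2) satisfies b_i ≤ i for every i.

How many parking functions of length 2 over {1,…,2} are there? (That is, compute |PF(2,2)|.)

3

Count = 1·3^1 = 1 · 3 = 3 [KW]
One tuple (1,2) → sorted (1,2): b_i ≤ i ∀i, a PF.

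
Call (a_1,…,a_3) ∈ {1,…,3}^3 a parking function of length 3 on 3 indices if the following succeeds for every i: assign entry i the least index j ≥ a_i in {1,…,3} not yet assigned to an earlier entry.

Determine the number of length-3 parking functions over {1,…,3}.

16

|PF(3,3)| = (3−3+1)·(3+1)^(3−1) = 1 · 16 = 16 (Konheim–Weiss)
Example (3,1,2) → sorted (1,2,3): b_i ≤ i ∀i, a PF.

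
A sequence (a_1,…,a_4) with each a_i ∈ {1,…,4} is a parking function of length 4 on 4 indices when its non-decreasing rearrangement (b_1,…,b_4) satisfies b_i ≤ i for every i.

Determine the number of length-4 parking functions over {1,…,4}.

#PF = (5−4)·5^(4−1) = 1×125 = 125 [KW]
One tuple (3,2,1,1) → sorted (1,1,2,3): b_i ≤ i ∀i, a PF.

125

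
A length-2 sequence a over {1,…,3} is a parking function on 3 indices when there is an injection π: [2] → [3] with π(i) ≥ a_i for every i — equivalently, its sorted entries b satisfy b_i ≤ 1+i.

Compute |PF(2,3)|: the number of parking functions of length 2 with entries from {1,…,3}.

8

|PF(2,3)| = (3+1−2)·(3+1)^{2−1} = 2 · 4 = 8
One tuple (2,2) → sorted (2,2): b_i ≤ 1+i ∀i, a PF.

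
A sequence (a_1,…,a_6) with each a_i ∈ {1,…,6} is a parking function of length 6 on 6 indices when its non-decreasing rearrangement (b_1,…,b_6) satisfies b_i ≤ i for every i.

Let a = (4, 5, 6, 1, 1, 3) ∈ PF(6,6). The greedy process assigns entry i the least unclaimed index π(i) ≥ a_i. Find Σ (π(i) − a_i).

1

Σπ = 6·7/2 = 21 (π permutes [6]); Σa = 4+5+6+1+1+3 = 20; disp = 21−20 = 1.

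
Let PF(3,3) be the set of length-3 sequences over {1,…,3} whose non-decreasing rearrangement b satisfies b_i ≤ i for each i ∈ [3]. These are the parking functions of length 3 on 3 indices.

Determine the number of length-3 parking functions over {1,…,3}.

|PF| = 1·4^2 = 1×16 = 16 (Pollak)
Example (2,1,2) → sorted (1,2,2): b_i ≤ i ∀i, a PF.

16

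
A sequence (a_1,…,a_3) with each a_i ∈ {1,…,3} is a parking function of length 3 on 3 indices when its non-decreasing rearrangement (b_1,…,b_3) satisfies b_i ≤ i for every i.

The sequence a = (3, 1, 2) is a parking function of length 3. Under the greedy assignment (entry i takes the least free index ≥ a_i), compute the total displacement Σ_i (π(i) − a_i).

0

Σπ = 6 ({1..3} each once); Σa = 3+1+2 = 6; disp = 6−6 = 0.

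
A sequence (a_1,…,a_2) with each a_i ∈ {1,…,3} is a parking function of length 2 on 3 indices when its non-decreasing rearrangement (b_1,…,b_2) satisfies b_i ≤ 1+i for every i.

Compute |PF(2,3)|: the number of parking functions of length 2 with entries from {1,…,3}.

|PF| = (4−2)·4^(2−1) = 2 · 4 = 8 (Konheim–Weiss)
E.g. (2,3) → sorted (2,3): b_i ≤ 1+i ∀i, a PF.

8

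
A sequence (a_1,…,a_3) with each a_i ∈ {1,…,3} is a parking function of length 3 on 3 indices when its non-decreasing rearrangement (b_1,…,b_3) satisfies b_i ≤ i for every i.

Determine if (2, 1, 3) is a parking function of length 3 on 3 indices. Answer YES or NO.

Order a: b = (1, 2, 3).
  b_1=1 ≤ 1
  b_2=2 ≤ 2
  b_3=3 ≤ 3
All bounds hold ⇒ YES

YES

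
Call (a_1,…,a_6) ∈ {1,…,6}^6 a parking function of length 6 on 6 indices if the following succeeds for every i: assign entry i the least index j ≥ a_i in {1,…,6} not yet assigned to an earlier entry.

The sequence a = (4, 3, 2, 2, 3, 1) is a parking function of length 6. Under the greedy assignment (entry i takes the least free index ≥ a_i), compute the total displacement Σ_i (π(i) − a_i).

6

Σπ = 6·7/2 = 21 (π permutes [6]); Σa = 4+3+2+2+3+1 = 15; disp = 21−15 = 6.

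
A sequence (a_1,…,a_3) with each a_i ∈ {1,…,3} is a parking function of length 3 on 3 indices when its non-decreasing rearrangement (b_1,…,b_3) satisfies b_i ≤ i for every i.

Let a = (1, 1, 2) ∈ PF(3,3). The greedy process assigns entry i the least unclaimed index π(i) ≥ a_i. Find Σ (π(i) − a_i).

2

Σπ(i) = 1+…+3 = 6; Σa = 1+1+2 = 4; disp = 6−4 = 2.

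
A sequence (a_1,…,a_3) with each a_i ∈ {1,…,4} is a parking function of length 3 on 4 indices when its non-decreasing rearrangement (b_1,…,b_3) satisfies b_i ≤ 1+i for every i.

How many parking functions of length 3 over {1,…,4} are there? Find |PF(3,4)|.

50

Count = (5−3)·5^(3−1) = 2 · 25 = 50 (Konheim–Weiss)
Check (2,4,2) → sorted (2,2,4): b_i ≤ 1+i ∀i, a PF.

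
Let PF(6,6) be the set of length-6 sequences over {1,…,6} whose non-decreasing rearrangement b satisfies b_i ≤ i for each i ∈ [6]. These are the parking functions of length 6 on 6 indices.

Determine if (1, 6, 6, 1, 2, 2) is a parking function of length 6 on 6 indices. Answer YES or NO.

NO

Sorted: b = (1, 1, 2, 2, 6, 6).
  b_1=1 ≤ 1
  b_2=1 ≤ 2
  b_3=2 ≤ 3
  b_4=2 ≤ 4
  b_5=6 > 5
  fails at i=5 ⇒ NO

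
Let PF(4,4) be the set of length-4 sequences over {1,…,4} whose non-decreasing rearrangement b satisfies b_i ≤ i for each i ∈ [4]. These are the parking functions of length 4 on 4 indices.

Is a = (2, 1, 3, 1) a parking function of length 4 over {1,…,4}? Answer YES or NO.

Sorted: b = (1, 1, 2, 3).
  b_1=1 ≤ 1
  b_2=1 ≤ 2
  b_3=2 ≤ 3
  b_4=3 ≤ 4
All bounds hold ⇒ YES

YES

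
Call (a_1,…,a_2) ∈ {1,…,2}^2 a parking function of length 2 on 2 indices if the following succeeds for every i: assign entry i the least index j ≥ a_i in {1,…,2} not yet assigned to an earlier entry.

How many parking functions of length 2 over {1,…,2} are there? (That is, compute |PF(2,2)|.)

|PF(2,2)| = 1·3^1 = 1×3 = 3 [KW]
E.g. (1,2) → sorted (1,2): b_i ≤ i ∀i, a PF.

3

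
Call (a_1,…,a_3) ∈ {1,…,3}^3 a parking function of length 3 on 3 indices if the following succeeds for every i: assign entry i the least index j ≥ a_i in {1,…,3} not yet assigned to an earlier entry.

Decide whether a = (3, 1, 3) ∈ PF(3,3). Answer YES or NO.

NO

Rearranged: b = (1, 3, 3).
  b_1=1 ≤ 1
  b_2=3 > 2
  fails at i=2 ⇒ NO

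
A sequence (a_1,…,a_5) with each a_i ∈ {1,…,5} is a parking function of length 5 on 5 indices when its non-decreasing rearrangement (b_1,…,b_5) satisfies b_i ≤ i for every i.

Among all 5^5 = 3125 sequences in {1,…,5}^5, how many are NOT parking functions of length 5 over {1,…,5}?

1829

#PF = 1·6^4 = 1×1296 = 1296 [KW]
One tuple (5,4,3,3,4) → sorted (3,3,4,4,5): b_1=3>1, not a PF.
5^5 − 1296 = 3125 − 1296 = 1829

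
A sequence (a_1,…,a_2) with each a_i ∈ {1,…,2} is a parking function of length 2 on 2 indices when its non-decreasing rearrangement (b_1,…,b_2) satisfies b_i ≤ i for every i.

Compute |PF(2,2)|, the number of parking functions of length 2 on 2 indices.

3

|PF(2,2)| = (2+1−2)·(2+1)^{2−1} = 1·3 = 3 (Pollak)
Check (1,1) → sorted (1,1): b_i ≤ i ∀i, a PF.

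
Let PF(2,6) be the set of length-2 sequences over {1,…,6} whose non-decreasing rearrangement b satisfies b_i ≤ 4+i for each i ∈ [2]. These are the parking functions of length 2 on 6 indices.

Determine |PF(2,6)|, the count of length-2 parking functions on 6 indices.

35

Count = (6+1−2)·(6+1)^{2−1} = 5 · 7 = 35 (Konheim–Weiss)
Example (5,6) → sorted (5,6): b_i ≤ 4+i ∀i, a PF.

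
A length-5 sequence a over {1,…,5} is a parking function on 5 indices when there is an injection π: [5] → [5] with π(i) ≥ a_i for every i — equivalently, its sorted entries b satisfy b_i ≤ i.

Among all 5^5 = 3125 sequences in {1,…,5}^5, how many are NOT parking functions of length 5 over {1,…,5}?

#PF = (5+1−5)·(5+1)^{5−1} = 1·1296 = 1296 (Pollak)
Check (3,5,3,4,3) → sorted (3,3,3,4,5): b_1=3>1, not a PF.
5^5 − 1296 = 3125 − 1296 = 1829

1829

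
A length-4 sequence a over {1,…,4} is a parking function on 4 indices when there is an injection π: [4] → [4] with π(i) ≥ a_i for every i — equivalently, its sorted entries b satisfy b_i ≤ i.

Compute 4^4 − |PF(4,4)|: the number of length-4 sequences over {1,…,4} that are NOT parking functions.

Count = (4+1−4)·(4+1)^{4−1} = 1×125 = 125 (Pollak)
Check (4,4,4,4) → sorted (4,4,4,4): b_1=4>1, not a PF.
Total 256; non-PF = 256−125 = 131

131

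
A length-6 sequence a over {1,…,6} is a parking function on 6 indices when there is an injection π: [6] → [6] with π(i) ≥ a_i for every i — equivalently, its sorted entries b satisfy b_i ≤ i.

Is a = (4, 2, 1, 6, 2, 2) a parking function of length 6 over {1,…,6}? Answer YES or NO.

YES

Rearranged: b = (1, 2, 2, 2, 4, 6).
  b_1=1 ≤ 1
  b_2=2 ≤ 2
  b_3=2 ≤ 3
  b_4=2 ≤ 4
  b_5=4 ≤ 5
  b_6=6 ≤ 6
All bounds hold ⇒ YES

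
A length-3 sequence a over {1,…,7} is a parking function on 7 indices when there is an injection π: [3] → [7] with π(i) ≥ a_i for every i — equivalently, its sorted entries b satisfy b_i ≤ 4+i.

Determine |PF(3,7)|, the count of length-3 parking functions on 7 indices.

|PF(3,7)| = (7−3+1)·(7+1)^(3−1) = 5 · 64 = 320
E.g. (1,5,5) → sorted (1,5,5): b_i ≤ 4+i ∀i, a PF.

320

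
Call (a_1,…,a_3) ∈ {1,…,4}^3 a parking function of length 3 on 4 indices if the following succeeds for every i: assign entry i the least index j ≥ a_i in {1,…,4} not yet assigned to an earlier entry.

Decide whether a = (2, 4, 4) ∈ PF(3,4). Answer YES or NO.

Sorted: b = (2, 4, 4).
  b_1=2 ≤ 2
  b_2=4 > 3
  fails at i=2 ⇒ NO

NO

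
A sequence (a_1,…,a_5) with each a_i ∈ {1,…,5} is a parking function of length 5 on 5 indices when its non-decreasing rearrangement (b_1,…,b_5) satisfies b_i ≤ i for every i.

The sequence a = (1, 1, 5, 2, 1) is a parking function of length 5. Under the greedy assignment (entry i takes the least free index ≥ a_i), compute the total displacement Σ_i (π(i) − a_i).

5

Σπ = 15 ({1..5} each once); Σa = 1+1+5+2+1 = 10; disp = 15−10 = 5.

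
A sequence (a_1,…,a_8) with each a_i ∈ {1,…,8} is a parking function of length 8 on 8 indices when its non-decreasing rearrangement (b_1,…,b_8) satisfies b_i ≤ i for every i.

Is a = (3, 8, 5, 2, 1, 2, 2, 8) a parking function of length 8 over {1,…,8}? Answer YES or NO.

NO

Order a: b = (1, 2, 2, 2, 3, 5, 8, 8).
  b_1=1 ≤ 1
  b_2=2 ≤ 2
  b_3=2 ≤ 3
  b_4=2 ≤ 4
  b_5=3 ≤ 5
  b_6=5 ≤ 6
  b_7=8 > 7
  fails at i=7 ⇒ NO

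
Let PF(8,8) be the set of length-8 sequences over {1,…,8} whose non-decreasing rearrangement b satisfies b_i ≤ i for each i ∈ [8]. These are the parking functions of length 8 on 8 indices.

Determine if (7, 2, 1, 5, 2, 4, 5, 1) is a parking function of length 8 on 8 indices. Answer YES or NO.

YES

Rearranged: b = (1, 1, 2, 2, 4, 5, 5, 7).
  b_1=1 ≤ 1
  b_2=1 ≤ 2
  b_3=2 ≤ 3
  b_4=2 ≤ 4
  b_5=4 ≤ 5
  b_6=5 ≤ 6
  b_7=5 ≤ 7
  b_8=7 ≤ 8
All bounds hold ⇒ YES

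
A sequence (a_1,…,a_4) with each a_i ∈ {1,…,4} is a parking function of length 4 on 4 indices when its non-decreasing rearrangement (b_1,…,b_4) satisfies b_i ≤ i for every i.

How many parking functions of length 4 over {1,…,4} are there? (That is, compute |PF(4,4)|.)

|PF(4,4)| = 1·5^3 = 1·125 = 125 (Pollak)
Example (1,2,1,3) → sorted (1,1,2,3): b_i ≤ i ∀i, a PF.

125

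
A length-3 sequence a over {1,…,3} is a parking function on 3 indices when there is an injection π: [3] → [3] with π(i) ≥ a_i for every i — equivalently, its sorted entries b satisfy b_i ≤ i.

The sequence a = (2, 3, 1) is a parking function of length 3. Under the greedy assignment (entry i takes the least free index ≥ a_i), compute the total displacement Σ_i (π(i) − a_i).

0

Σπ = 6 ({1..3} each once); Σa = 2+3+1 = 6; disp = 6−6 = 0.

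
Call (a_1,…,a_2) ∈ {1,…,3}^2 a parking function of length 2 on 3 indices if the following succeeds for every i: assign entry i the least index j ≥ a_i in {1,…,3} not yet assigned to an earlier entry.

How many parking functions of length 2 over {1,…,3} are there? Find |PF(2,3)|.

8

Count = (3+1−2)·(3+1)^{2−1} = 2×4 = 8 (Pollak)
Check (3,2) → sorted (2,3): b_i ≤ 1+i ∀i, a PF.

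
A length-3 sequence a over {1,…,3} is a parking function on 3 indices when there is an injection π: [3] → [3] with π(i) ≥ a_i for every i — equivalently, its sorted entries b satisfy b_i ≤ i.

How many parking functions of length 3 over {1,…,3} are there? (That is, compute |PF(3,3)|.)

|PF| = (3+1−3)·(3+1)^{3−1} = 1·16 = 16
Check (2,1,1) → sorted (1,1,2): b_i ≤ i ∀i, a PF.

16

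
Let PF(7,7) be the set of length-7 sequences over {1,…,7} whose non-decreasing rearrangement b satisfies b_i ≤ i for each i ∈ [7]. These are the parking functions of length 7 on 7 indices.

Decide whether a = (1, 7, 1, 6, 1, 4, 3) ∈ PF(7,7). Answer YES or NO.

Sorted: b = (1, 1, 1, 3, 4, 6, 7).
  b_1=1 ≤ 1
  b_2=1 ≤ 2
  b_3=1 ≤ 3
  b_4=3 ≤ 4
  b_5=4 ≤ 5
  b_6=6 ≤ 6
  b_7=7 ≤ 7
All bounds hold ⇒ YES

YES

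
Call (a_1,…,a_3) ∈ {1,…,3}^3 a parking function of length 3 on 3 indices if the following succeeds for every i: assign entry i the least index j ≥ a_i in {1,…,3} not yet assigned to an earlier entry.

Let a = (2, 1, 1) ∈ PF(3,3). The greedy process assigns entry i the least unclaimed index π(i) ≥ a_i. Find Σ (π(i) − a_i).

2

Σπ = 6 ({1..3} each once); Σa = 2+1+1 = 4; disp = 6−4 = 2.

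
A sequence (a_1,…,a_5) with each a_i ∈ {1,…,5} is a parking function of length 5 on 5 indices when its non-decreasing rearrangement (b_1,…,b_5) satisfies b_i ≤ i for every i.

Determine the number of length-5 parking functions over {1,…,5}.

1296

|PF(5,5)| = 1·6^4 = 1·1296 = 1296
Check (2,2,3,2,1) → sorted (1,2,2,2,3): b_i ≤ i ∀i, a PF.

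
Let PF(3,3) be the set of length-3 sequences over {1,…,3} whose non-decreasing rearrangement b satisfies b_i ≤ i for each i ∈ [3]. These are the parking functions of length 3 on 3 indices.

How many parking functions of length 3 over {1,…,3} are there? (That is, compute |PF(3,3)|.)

#PF = (4−3)·4^(3−1) = 1×16 = 16 (Pollak)
E.g. (1,3,2) → sorted (1,2,3): b_i ≤ i ∀i, a PF.

16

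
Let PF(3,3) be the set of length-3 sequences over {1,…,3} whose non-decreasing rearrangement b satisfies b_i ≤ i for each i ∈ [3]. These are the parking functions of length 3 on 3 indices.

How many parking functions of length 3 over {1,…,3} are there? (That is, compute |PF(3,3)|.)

|PF| = (4−3)·4^(3−1) = 1 · 16 = 16 (Pollak)
Example (3,2,1) → sorted (1,2,3): b_i ≤ i ∀i, a PF.

16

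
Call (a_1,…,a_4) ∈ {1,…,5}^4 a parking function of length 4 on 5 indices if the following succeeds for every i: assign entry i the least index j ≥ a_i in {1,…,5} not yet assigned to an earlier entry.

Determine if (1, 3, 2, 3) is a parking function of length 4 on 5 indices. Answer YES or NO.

Rearranged: b = (1, 2, 3, 3).
  b_1=1 ≤ 2
  b_2=2 ≤ 3
  b_3=3 ≤ 4
  b_4=3 ≤ 5
All bounds hold ⇒ YES

YES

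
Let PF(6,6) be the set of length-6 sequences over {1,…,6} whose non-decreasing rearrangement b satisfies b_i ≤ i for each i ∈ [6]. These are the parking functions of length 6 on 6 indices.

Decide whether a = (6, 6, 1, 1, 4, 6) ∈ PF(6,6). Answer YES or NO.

Sorted: b = (1, 1, 4, 6, 6, 6).
  b_1=1 ≤ 1
  b_2=1 ≤ 2
  b_3=4 > 3
  fails at i=3 ⇒ NO

NO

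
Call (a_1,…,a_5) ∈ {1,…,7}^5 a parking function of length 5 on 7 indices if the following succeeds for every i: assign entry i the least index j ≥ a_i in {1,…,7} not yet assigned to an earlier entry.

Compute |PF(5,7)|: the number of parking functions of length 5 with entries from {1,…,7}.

12288

|PF(5,7)| = 3·8^4 = 3·4096 = 12288 (Pollak)
Check (3,2,2,5,3) → sorted (2,2,3,3,5): b_i ≤ 2+i ∀i, a PF.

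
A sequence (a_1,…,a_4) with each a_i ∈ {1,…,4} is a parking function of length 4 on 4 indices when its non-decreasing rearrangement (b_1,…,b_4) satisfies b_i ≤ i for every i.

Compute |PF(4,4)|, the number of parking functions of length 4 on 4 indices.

125

|PF(4,4)| = 1·5^3 = 1 · 125 = 125
Check (1,3,2,2) → sorted (1,2,2,3): b_i ≤ i ∀i, a PF.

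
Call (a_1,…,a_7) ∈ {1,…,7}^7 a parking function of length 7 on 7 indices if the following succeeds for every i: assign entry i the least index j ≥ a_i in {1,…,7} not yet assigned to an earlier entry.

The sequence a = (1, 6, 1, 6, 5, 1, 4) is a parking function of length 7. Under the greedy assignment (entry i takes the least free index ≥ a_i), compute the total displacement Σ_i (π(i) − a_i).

4

Σπ = 28 ({1..7} each once); Σa = 1+6+1+6+5+1+4 = 24; disp = 28−24 = 4.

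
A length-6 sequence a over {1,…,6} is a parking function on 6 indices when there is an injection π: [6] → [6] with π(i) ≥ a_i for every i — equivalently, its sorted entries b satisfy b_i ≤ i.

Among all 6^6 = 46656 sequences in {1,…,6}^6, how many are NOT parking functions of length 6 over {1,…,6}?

#PF = (6+1−6)·(6+1)^{6−1} = 1 · 16807 = 16807 [KW]
Example (6,5,2,6,3,5) → sorted (2,3,5,5,6,6): b_1=2>1, not a PF.
So 46656 − 16807 = 29849 fail.

29849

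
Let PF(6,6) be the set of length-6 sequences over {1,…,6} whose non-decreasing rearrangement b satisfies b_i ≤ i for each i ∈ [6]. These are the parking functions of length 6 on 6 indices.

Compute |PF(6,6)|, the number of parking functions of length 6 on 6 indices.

|PF| = (7−6)·7^(6−1) = 1 · 16807 = 16807 [KW]
E.g. (4,6,2,1,1,2) → sorted (1,1,2,2,4,6): b_i ≤ i ∀i, a PF.

16807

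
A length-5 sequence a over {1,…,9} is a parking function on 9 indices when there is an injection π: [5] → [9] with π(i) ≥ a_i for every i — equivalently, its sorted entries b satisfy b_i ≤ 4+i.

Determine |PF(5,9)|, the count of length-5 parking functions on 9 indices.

50000

Count = (10−5)·10^(5−1) = 5×10000 = 50000 (Konheim–Weiss)
Check (5,9,8,1,7) → sorted (1,5,7,8,9): b_i ≤ 4+i ∀i, a PF.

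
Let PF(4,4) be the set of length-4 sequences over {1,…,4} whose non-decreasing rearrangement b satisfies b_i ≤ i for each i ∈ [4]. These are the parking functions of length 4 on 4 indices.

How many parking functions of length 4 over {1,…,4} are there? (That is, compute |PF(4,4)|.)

125

#PF = 1·5^3 = 1×125 = 125 [KW]
Example (4,1,3,2) → sorted (1,2,3,4): b_i ≤ i ∀i, a PF.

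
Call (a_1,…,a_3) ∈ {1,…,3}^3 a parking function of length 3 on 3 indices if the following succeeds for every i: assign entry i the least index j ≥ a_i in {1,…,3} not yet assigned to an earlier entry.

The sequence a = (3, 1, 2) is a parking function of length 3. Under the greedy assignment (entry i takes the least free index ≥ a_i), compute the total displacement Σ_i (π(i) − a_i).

0

Σπ(i) = 1+…+3 = 6; Σa = 3+1+2 = 6; disp = 6−6 = 0.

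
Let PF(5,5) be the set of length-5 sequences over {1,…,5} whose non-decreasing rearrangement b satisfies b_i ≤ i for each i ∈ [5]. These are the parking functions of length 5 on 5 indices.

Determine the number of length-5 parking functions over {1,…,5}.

1296

|PF(5,5)| = 1·6^4 = 1·1296 = 1296
Example (2,1,2,3,5) → sorted (1,2,2,3,5): b_i ≤ i ∀i, a PF.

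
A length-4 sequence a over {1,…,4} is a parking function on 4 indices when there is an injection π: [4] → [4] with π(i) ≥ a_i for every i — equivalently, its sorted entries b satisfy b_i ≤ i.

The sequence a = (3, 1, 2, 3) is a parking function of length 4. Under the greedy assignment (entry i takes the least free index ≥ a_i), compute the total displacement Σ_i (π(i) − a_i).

1

Σπ = 4·5/2 = 10 (π permutes [4]); Σa = 3+1+2+3 = 9; disp = 10−9 = 1.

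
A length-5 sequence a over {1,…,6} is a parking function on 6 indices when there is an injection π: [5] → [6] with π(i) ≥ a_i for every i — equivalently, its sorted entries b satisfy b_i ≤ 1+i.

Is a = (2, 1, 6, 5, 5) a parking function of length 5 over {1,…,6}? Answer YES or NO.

Order a: b = (1, 2, 5, 5, 6).
  b_1=1 ≤ 2
  b_2=2 ≤ 3
  b_3=5 > 4
  fails at i=3 ⇒ NO

NO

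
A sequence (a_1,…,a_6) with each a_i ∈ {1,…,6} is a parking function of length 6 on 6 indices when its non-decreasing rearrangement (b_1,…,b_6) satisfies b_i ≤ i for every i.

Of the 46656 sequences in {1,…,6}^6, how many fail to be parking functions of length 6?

#PF = 1·7^5 = 1·16807 = 16807
Check (4,4,5,5,4,5) → sorted (4,4,4,5,5,5): b_1=4>1, not a PF.
6^6 − 16807 = 46656 − 16807 = 29849

29849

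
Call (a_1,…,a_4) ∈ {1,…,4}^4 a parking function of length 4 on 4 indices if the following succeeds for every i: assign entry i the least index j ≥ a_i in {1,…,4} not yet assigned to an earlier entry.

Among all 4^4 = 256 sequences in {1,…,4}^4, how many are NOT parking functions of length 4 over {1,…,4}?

131

Count = (4+1−4)·(4+1)^{4−1} = 1·125 = 125
Check (3,4,1,4) → sorted (1,3,4,4): b_2=3>2, not a PF.
Total 256; non-PF = 256−125 = 131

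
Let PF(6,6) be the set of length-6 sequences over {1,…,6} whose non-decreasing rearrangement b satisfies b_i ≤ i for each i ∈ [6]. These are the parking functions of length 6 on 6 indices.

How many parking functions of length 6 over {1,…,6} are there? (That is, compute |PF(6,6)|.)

|PF(6,6)| = (7−6)·7^(6−1) = 1·16807 = 16807 (Konheim–Weiss)
Check (6,1,3,4,2,1) → sorted (1,1,2,3,4,6): b_i ≤ i ∀i, a PF.

16807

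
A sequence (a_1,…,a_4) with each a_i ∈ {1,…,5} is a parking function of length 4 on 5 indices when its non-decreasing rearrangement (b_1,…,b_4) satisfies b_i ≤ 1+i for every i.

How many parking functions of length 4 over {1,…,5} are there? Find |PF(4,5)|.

432

Count = 2·6^3 = 2 · 216 = 432 (Pollak)
One tuple (4,1,1,2) → sorted (1,1,2,4): b_i ≤ 1+i ∀i, a PF.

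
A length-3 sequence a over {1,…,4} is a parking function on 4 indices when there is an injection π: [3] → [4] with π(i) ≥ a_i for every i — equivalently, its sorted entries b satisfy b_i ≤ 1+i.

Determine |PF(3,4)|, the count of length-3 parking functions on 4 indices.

50

Count = (4−3+1)·(4+1)^(3−1) = 2·25 = 50 (Pollak)
One tuple (2,2,1) → sorted (1,2,2): b_i ≤ 1+i ∀i, a PF.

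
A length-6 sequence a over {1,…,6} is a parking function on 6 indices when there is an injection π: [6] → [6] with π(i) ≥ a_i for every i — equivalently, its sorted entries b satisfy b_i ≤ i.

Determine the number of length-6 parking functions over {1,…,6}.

16807

|PF| = 1·7^5 = 1·16807 = 16807
Check (1,2,2,2,4,6) → sorted (1,2,2,2,4,6): b_i ≤ i ∀i, a PF.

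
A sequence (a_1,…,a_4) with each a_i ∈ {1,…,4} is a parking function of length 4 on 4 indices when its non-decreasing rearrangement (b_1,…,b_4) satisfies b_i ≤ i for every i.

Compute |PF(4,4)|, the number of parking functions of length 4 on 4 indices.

|PF| = (5−4)·5^(4−1) = 1 · 125 = 125 [KW]
Check (4,2,1,3) → sorted (1,2,3,4): b_i ≤ i ∀i, a PF.

125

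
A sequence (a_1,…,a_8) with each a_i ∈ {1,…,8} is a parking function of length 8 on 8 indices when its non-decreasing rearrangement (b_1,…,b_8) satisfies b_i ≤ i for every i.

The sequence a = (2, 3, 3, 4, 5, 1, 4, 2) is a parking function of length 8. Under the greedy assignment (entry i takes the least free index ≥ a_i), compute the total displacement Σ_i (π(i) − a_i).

12

Σπ = 8·9/2 = 36 (π permutes [8]); Σa = 2+3+3+4+5+1+4+2 = 24; disp = 36−24 = 12.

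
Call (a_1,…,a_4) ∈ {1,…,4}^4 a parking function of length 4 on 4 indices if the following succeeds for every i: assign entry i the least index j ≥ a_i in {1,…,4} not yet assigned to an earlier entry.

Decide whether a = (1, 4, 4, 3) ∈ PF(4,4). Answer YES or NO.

NO

Rearranged: b = (1, 3, 4, 4).
  b_1=1 ≤ 1
  b_2=3 > 2
  fails at i=2 ⇒ NO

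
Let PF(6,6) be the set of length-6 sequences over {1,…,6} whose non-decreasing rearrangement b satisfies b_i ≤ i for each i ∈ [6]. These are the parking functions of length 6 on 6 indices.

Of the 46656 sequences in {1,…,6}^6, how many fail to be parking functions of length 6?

29849

Count = (7−6)·7^(6−1) = 1·16807 = 16807 (Konheim–Weiss)
One tuple (3,6,4,3,6,3) → sorted (3,3,3,4,6,6): b_1=3>1, not a PF.
Total 46656; non-PF = 46656−16807 = 29849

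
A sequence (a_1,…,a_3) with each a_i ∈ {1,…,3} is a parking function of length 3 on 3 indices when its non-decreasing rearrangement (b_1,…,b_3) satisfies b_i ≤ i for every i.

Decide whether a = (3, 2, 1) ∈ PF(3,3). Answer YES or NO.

Rearranged: b = (1, 2, 3).
  b_1=1 ≤ 1
  b_2=2 ≤ 2
  b_3=3 ≤ 3
All bounds hold ⇒ YES

YES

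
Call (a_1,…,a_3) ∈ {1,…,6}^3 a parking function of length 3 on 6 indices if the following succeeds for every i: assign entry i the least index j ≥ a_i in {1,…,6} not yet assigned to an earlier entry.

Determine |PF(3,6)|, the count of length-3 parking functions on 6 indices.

196

#PF = (7−3)·7^(3−1) = 4×49 = 196 (Konheim–Weiss)
One tuple (2,6,3) → sorted (2,3,6): b_i ≤ 3+i ∀i, a PF.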